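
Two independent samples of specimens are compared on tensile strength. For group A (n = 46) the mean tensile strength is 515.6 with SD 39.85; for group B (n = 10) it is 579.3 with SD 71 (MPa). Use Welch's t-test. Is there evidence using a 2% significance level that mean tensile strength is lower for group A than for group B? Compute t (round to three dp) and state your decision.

t = -2.745; reject H0

Let group 1 = group A, group 2 = group B. H0: μ_1 = μ_2; H1: μ_1 < μ_2 (Welch's two-sample t-test, left-tailed).
t = (x̄_1 − x̄_2)/√(s_1²/n_1 + s_2²/n_2) = (515.6 − 579.3)/√(39.85²/46 + 71²/10) = -2.745
Welch–Satterthwaite df ≈ 10.27
p-value = P(T ≤ -2.745) ≈ 0.0101
Since p ≈ 0.0101 < α = 0.02, reject H0; the data support H1.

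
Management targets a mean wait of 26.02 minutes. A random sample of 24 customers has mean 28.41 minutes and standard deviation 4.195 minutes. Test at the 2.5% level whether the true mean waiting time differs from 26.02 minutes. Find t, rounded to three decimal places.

H0: μ = 26.02; H1: μ ≠ 26.02 (one-sample t-test, two-sided).
t = (x̄ − μ₀)/(s/√n) = (28.41 − 26.02)/(4.195/√24) = 2.791
df = n − 1 = 23
Two-sided p-value ≈ 0.0104
Since p ≈ 0.0104 < α = 0.025, reject H0; the evidence is statistically significant.

2.791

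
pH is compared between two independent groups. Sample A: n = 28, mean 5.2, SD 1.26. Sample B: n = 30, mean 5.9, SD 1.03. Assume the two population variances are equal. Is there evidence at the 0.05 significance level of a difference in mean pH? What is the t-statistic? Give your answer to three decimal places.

Let group 1 = sample A, group 2 = sample B. H0: μ_1 = μ_2; H1: μ_1 ≠ μ_2 (two-sample pooled-variance t-test, two-sided).
s_p² = [(28−1)·1.26² + (30−1)·1.03²]/(28+30−2) = 1.31484
t = (5.2 − 5.9)/√[1.31484·(1/28 + 1/30)] = -2.323
df = n₁ + n₂ − 2 = 56
Two-sided p-value ≈ 0.0238
Since p ≈ 0.0238 < α = 0.05, reject H0; the evidence is statistically significant.

-2.323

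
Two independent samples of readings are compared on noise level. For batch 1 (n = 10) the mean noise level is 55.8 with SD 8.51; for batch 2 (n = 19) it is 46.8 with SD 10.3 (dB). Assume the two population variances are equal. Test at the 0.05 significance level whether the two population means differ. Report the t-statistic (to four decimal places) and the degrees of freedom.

Let group 1 = batch 1, group 2 = batch 2. H0: μ_1 = μ_2; H1: μ_1 ≠ μ_2 (two-sample pooled-variance t-test, two-sided).
s_p² = [(10−1)·8.51² + (19−1)·10.3²]/(10+19−2) = 94.8667
t = (55.8 − 46.8)/√[94.8667·(1/10 + 1/19)] = 2.3652
df = n₁ + n₂ − 2 = 27
Two-sided p-value ≈ 0.025
Since p ≈ 0.025 < α = 0.05, reject H0; the data support H1.

t = 2.3652, df = 27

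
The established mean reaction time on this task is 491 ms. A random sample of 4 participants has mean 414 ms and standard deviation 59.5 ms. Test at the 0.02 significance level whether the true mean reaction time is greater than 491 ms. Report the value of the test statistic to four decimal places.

H0: μ = 491; H1: μ > 491 (one-sample t-test, right-tailed).
t = (x̄ − μ₀)/(s/√n) = (414 − 491)/(59.5/√4) = -2.5882
df = n − 1 = 3
p-value = P(T ≥ -2.5882) ≈ 0.959
Since p ≈ 0.959 > α = 0.02, fail to reject H0; the data do not provide sufficient evidence against H0.

-2.5882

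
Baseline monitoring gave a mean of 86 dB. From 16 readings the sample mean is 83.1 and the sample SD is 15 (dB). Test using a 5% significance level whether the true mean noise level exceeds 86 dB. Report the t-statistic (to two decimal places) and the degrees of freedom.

H0: μ = 86; H1: μ > 86 (one-sample t-test, right-tailed).
t = (x̄ − μ₀)/(s/√n) = (83.1 − 86)/(15/√16) = -0.77
df = n − 1 = 15
p-value = P(T ≥ -0.77) ≈ 0.774
Since p ≈ 0.774 > α = 0.05, fail to reject H0; the evidence is not statistically significant.

t = -0.77, df = 15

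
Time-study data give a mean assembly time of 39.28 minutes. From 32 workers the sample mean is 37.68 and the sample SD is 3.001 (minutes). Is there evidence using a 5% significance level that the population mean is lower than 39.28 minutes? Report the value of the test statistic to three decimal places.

H0: μ = 39.28; H1: μ < 39.28 (one-sample t-test, left-tailed).
t = (x̄ − μ₀)/(s/√n) = (37.68 − 39.28)/(3.001/√32) = -3.016
df = n − 1 = 31
p-value = P(T ≤ -3.016) ≈ 0.0025
Since p ≈ 0.0025 < α = 0.05, reject H0; the evidence is statistically significant.

-3.016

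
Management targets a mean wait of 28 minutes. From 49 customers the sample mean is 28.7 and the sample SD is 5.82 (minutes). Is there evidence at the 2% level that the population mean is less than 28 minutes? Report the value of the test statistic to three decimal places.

H0: μ = 28; H1: μ < 28 (one-sample t-test, left-tailed).
t = (x̄ − μ₀)/(s/√n) = (28.7 − 28)/(5.82/√49) = 0.842
df = n − 1 = 48
p-value = P(T ≤ 0.842) ≈ 0.7980
Since p ≈ 0.7980 > α = 0.02, fail to reject H0; the evidence is not statistically significant.

0.842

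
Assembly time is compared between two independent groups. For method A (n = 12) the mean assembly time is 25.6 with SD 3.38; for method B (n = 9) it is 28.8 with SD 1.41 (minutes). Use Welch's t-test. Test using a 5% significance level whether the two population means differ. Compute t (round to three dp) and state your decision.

t = -2.955; reject H0

Let group 1 = method A, group 2 = method B. H0: μ_1 = μ_2; H1: μ_1 ≠ μ_2 (Welch's two-sample t-test, two-sided).
t = (x̄_1 − x̄_2)/√(s_1²/n_1 + s_2²/n_2) = (25.6 − 28.8)/√(3.38²/12 + 1.41²/9) = -2.955
Welch–Satterthwaite df ≈ 15.55
Two-sided p-value ≈ 0.0095
Since p ≈ 0.0095 < α = 0.05, reject H0; the evidence is statistically significant.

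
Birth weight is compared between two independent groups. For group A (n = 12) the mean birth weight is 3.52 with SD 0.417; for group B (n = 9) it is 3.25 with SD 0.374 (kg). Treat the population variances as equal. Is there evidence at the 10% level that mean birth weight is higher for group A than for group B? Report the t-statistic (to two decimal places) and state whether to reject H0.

Let group 1 = group A, group 2 = group B. H0: μ_1 = μ_2; H1: μ_1 > μ_2 (two-sample pooled-variance t-test, right-tailed).
s_p² = [(12−1)·0.417² + (9−1)·0.374²]/(12+9−2) = 0.159568
t = (3.52 − 3.25)/√[0.159568·(1/12 + 1/9)] = 1.53
df = n₁ + n₂ − 2 = 19
p-value = P(T ≥ 1.53) ≈ 0.0709
Since p ≈ 0.0709 < α = 0.1, reject H0; the data support H1.

t = 1.53; reject H0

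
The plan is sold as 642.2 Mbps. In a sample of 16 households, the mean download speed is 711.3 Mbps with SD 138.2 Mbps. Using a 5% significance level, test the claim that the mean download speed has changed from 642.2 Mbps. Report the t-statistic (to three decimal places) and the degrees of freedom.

t = 2.000, df = 15

H0: μ = 642.2; H1: μ ≠ 642.2 (one-sample t-test, two-sided).
t = (x̄ − μ₀)/(s/√n) = (711.3 − 642.2)/(138.2/√16) = 2.000
df = n − 1 = 15
Two-sided p-value ≈ 0.0639
Since p ≈ 0.0639 > α = 0.05, fail to reject H0; the evidence is not statistically significant.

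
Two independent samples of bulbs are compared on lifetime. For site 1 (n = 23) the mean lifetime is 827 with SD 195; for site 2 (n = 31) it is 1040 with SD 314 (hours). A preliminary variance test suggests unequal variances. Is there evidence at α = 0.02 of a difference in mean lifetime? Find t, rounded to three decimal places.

Let group 1 = site 1, group 2 = site 2. H0: μ_1 = μ_2; H1: μ_1 ≠ μ_2 (Welch's two-sample t-test, two-sided).
t = (x̄_1 − x̄_2)/√(s_1²/n_1 + s_2²/n_2) = (827 − 1040)/√(195²/23 + 314²/31) = -3.064
Welch–Satterthwaite df ≈ 50.64
Two-sided p-value ≈ 0.003
Since p ≈ 0.003 < α = 0.02, reject H0; the evidence is statistically significant.

-3.064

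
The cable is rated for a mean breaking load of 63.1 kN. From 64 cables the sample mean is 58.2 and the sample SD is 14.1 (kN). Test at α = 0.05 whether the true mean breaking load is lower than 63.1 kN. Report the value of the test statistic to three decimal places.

H0: μ = 63.1; H1: μ < 63.1 (one-sample t-test, left-tailed).
t = (x̄ − μ₀)/(s/√n) = (58.2 − 63.1)/(14.1/√64) = -2.780
df = n − 1 = 63
p-value = P(T ≤ -2.780) ≈ 0.0036
Since p ≈ 0.0036 < α = 0.05, reject H0; the evidence is statistically significant.

-2.780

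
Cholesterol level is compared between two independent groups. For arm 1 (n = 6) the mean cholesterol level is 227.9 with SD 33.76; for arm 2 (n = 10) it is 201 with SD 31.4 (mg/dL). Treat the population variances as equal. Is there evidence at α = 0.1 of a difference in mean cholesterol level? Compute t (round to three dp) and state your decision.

t = 1.615; fail to reject H0

Let group 1 = arm 1, group 2 = arm 2. H0: μ_1 = μ_2; H1: μ_1 ≠ μ_2 (two-sample pooled-variance t-test, two-sided).
s_p² = [(6−1)·33.76² + (10−1)·31.4²]/(6+10−2) = 1040.88
t = (227.9 − 201)/√[1040.88·(1/6 + 1/10)] = 1.615
df = n₁ + n₂ − 2 = 14
Two-sided p-value ≈ 0.1287
Since p ≈ 0.1287 > α = 0.1, fail to reject H0; the evidence is not statistically significant.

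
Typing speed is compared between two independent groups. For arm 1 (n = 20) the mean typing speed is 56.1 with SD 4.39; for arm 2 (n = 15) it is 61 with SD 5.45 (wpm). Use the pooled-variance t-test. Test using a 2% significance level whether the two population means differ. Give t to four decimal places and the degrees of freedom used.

t = -2.9470, df = 33

Let group 1 = arm 1, group 2 = arm 2. H0: μ_1 = μ_2; H1: μ_1 ≠ μ_2 (two-sample pooled-variance t-test, two-sided).
s_p² = [(20−1)·4.39² + (15−1)·5.45²]/(20+15−2) = 23.6971
t = (56.1 − 61)/√[23.6971·(1/20 + 1/15)] = -2.9470
df = n₁ + n₂ − 2 = 33
Two-sided p-value ≈ 0.0058
Since p ≈ 0.0058 < α = 0.02, reject H0; the data support H1.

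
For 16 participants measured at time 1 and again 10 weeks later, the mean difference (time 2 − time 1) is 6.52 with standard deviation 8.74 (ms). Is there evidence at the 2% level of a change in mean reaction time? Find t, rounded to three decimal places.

2.984

H0: μ_d = 0; H1: μ_d ≠ 0 (paired t-test on the differences, two-sided).
t = d̄/(s_d/√n) = 6.52/(8.74/√16) = 2.984
df = n − 1 = 15
Two-sided p-value ≈ 0.0093
Since p ≈ 0.0093 < α = 0.02, reject H0; the evidence is statistically significant.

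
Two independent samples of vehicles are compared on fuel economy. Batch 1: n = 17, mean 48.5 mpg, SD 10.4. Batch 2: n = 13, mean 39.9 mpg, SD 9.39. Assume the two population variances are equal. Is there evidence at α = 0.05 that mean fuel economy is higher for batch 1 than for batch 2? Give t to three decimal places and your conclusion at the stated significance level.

t = 2.339; reject H0

Let group 1 = batch 1, group 2 = batch 2. H0: μ_1 = μ_2; H1: μ_1 > μ_2 (two-sample pooled-variance t-test, right-tailed).
s_p² = [(17−1)·10.4² + (13−1)·9.39²]/(17+13−2) = 99.5938
t = (48.5 − 39.9)/√[99.5938·(1/17 + 1/13)] = 2.339
df = n₁ + n₂ − 2 = 28
p-value = P(T ≥ 2.339) ≈ 0.0134
Since p ≈ 0.0134 < α = 0.05, reject H0; the data support H1.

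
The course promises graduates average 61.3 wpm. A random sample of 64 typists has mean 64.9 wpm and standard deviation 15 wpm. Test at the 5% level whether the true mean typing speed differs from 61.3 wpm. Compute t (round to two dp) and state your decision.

t = 1.92; fail to reject H0

H0: μ = 61.3; H1: μ ≠ 61.3 (one-sample t-test, two-sided).
t = (x̄ − μ₀)/(s/√n) = (64.9 − 61.3)/(15/√64) = 1.92
df = n − 1 = 63
Two-sided p-value ≈ 0.059
Since p ≈ 0.059 > α = 0.05, fail to reject H0; the data do not provide sufficient evidence against H0.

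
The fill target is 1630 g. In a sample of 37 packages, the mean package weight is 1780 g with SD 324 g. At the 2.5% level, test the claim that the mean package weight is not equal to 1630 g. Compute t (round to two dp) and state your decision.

H0: μ = 1630; H1: μ ≠ 1630 (one-sample t-test, two-sided).
t = (x̄ − μ₀)/(s/√n) = (1780 − 1630)/(324/√37) = 2.82
df = n − 1 = 36
Two-sided p-value ≈ 0.008
Since p ≈ 0.008 < α = 0.025, reject H0; the evidence is statistically significant.

t = 2.82; reject H0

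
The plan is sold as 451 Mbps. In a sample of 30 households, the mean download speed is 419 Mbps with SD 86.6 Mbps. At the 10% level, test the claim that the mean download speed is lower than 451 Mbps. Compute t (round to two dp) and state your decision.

H0: μ = 451; H1: μ < 451 (one-sample t-test, left-tailed).
t = (x̄ − μ₀)/(s/√n) = (419 − 451)/(86.6/√30) = -2.02
df = n − 1 = 29
p-value = P(T ≤ -2.02) ≈ 0.026
Since p ≈ 0.026 < α = 0.1, reject H0; the data support H1.

t = -2.02; reject H0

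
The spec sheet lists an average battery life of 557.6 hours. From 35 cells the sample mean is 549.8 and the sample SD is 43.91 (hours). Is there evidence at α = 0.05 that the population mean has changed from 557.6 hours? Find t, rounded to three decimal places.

-1.051

H0: μ = 557.6; H1: μ ≠ 557.6 (one-sample t-test, two-sided).
t = (x̄ − μ₀)/(s/√n) = (549.8 − 557.6)/(43.91/√35) = -1.051
df = n − 1 = 34
Two-sided p-value ≈ 0.3007
Since p ≈ 0.3007 > α = 0.05, fail to reject H0; the evidence is not statistically significant.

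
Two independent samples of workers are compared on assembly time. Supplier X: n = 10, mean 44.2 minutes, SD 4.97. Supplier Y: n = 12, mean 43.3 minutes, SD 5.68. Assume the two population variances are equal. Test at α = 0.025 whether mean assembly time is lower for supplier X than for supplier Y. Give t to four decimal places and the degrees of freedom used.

Let group 1 = supplier X, group 2 = supplier Y. H0: μ_1 = μ_2; H1: μ_1 < μ_2 (two-sample pooled-variance t-test, left-tailed).
s_p² = [(10−1)·4.97² + (12−1)·5.68²]/(10+12−2) = 28.8597
t = (44.2 − 43.3)/√[28.8597·(1/10 + 1/12)] = 0.3913
df = n₁ + n₂ − 2 = 20
p-value = P(T ≤ 0.3913) ≈ 0.6501
Since p ≈ 0.6501 > α = 0.025, fail to reject H0; the evidence is not statistically significant.

t = 0.3913, df = 20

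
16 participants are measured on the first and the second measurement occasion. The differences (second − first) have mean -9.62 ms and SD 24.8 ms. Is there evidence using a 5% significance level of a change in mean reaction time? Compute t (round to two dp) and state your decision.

H0: μ_d = 0; H1: μ_d ≠ 0 (paired t-test on the differences, two-sided).
t = d̄/(s_d/√n) = -9.62/(24.8/√16) = -1.55
df = n − 1 = 15
Two-sided p-value ≈ 0.1416
Since p ≈ 0.1416 > α = 0.05, fail to reject H0; the evidence is not statistically significant.

t = -1.55; fail to reject H0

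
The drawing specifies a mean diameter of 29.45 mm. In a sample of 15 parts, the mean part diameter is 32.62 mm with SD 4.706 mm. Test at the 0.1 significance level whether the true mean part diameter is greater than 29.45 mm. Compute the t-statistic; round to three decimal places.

H0: μ = 29.45; H1: μ > 29.45 (one-sample t-test, right-tailed).
t = (x̄ − μ₀)/(s/√n) = (32.62 − 29.45)/(4.706/√15) = 2.609
df = n − 1 = 14
p-value = P(T ≥ 2.609) ≈ 0.010
Since p ≈ 0.010 < α = 0.1, reject H0; the evidence is statistically significant.

2.609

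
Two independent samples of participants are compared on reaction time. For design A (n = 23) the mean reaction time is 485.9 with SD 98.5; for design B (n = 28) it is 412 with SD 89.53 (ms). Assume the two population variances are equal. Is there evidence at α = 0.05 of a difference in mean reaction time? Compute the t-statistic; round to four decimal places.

Let group 1 = design A, group 2 = design B. H0: μ_1 = μ_2; H1: μ_1 ≠ μ_2 (two-sample pooled-variance t-test, two-sided).
s_p² = [(23−1)·98.5² + (28−1)·89.53²]/(23+28−2) = 8772.88
t = (485.9 − 412)/√[8772.88·(1/23 + 1/28)] = 2.8037
df = n₁ + n₂ − 2 = 49
Two-sided p-value ≈ 0.007
Since p ≈ 0.007 < α = 0.05, reject H0; the evidence is statistically significant.

2.8037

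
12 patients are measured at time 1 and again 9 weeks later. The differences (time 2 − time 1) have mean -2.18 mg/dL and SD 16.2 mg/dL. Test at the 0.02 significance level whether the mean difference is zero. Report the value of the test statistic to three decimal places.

-0.466

H0: μ_d = 0; H1: μ_d ≠ 0 (paired t-test on the differences, two-sided).
t = d̄/(s_d/√n) = -2.18/(16.2/√12) = -0.466
df = n − 1 = 11
Two-sided p-value ≈ 0.6502
Since p ≈ 0.6502 > α = 0.02, fail to reject H0; the evidence is not statistically significant.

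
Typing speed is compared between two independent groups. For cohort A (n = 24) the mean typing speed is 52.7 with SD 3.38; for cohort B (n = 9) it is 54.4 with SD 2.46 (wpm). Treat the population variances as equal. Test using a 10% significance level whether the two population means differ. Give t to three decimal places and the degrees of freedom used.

t = -1.373, df = 31

Let group 1 = cohort A, group 2 = cohort B. H0: μ_1 = μ_2; H1: μ_1 ≠ μ_2 (two-sample pooled-variance t-test, two-sided).
s_p² = [(24−1)·3.38² + (9−1)·2.46²]/(24+9−2) = 10.0379
t = (52.7 − 54.4)/√[10.0379·(1/24 + 1/9)] = -1.373
df = n₁ + n₂ − 2 = 31
Two-sided p-value ≈ 0.180
Since p ≈ 0.180 > α = 0.1, fail to reject H0; the data do not provide sufficient evidence against H0.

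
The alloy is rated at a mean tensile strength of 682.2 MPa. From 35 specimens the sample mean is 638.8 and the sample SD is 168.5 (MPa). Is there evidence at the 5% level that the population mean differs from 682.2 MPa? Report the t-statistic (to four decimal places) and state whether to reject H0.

H0: μ = 682.2; H1: μ ≠ 682.2 (one-sample t-test, two-sided).
t = (x̄ − μ₀)/(s/√n) = (638.8 − 682.2)/(168.5/√35) = -1.5238
df = n − 1 = 34
Two-sided p-value ≈ 0.1368
Since p ≈ 0.1368 > α = 0.05, fail to reject H0; the data do not provide sufficient evidence against H0.

t = -1.5238; fail to reject H0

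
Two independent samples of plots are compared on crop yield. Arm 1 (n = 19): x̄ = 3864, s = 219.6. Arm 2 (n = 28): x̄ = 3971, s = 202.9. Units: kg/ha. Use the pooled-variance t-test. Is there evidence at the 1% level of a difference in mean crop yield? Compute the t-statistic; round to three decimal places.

Let group 1 = arm 1, group 2 = arm 2. H0: μ_1 = μ_2; H1: μ_1 ≠ μ_2 (two-sample pooled-variance t-test, two-sided).
s_p² = [(19−1)·219.6² + (28−1)·202.9²]/(19+28−2) = 43990.7
t = (3864 − 3971)/√[43990.7·(1/19 + 1/28)] = -1.716
df = n₁ + n₂ − 2 = 45
Two-sided p-value ≈ 0.0930
Since p ≈ 0.0930 > α = 0.01, fail to reject H0; the evidence is not statistically significant.

-1.716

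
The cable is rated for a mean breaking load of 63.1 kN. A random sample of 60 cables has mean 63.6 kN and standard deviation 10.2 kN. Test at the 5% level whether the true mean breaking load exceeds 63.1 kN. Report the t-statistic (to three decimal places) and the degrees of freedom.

H0: μ = 63.1; H1: μ > 63.1 (one-sample t-test, right-tailed).
t = (x̄ − μ₀)/(s/√n) = (63.6 − 63.1)/(10.2/√60) = 0.380
df = n − 1 = 59
p-value = P(T ≥ 0.380) ≈ 0.353
Since p ≈ 0.353 > α = 0.05, fail to reject H0; the data do not provide sufficient evidence against H0.

t = 0.380, df = 59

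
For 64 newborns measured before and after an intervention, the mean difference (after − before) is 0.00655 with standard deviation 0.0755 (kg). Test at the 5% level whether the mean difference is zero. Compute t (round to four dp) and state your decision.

H0: μ_d = 0; H1: μ_d ≠ 0 (paired t-test on the differences, two-sided).
t = d̄/(s_d/√n) = 0.00655/(0.0755/√64) = 0.6940
df = n − 1 = 63
Two-sided p-value ≈ 0.490
Since p ≈ 0.490 > α = 0.05, fail to reject H0; the data do not provide sufficient evidence against H0.

t = 0.6940; fail to reject H0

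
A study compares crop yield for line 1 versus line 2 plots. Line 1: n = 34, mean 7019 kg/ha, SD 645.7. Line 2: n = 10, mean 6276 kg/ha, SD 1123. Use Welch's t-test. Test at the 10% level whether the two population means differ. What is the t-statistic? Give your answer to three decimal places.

Let group 1 = line 1, group 2 = line 2. H0: μ_1 = μ_2; H1: μ_1 ≠ μ_2 (Welch's two-sample t-test, two-sided).
t = (x̄_1 − x̄_2)/√(s_1²/n_1 + s_2²/n_2) = (7019 − 6276)/√(645.7²/34 + 1123²/10) = 1.997
Welch–Satterthwaite df ≈ 10.81
Two-sided p-value ≈ 0.072
Since p ≈ 0.072 < α = 0.1, reject H0; the data support H1.

1.997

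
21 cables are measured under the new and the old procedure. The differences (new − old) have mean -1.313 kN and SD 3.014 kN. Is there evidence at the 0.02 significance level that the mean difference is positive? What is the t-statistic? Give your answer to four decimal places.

H0: μ_d = 0; H1: μ_d > 0 (paired t-test on the differences, right-tailed).
t = d̄/(s_d/√n) = -1.313/(3.014/√21) = -1.9963
df = n − 1 = 20
p-value = P(T ≥ -1.9963) ≈ 0.9702
Since p ≈ 0.9702 > α = 0.02, fail to reject H0; the data do not provide sufficient evidence against H0.

-1.9963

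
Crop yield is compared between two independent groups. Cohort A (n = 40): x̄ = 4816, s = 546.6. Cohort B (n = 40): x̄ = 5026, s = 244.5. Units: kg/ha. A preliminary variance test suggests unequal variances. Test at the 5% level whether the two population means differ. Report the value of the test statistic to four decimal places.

Let group 1 = cohort A, group 2 = cohort B. H0: μ_1 = μ_2; H1: μ_1 ≠ μ_2 (Welch's two-sample t-test, two-sided).
t = (x̄_1 − x̄_2)/√(s_1²/n_1 + s_2²/n_2) = (4816 − 5026)/√(546.6²/40 + 244.5²/40) = -2.2181
Welch–Satterthwaite df ≈ 54.01
Two-sided p-value ≈ 0.031
Since p ≈ 0.031 < α = 0.05, reject H0; the data support H1.

-2.2181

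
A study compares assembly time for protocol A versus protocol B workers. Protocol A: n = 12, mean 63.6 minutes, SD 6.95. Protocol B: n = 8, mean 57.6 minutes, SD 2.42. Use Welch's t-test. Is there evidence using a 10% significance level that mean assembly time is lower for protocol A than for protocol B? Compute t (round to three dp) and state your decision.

t = 2.751; fail to reject H0

Let group 1 = protocol A, group 2 = protocol B. H0: μ_1 = μ_2; H1: μ_1 < μ_2 (Welch's two-sample t-test, left-tailed).
t = (x̄_1 − x̄_2)/√(s_1²/n_1 + s_2²/n_2) = (63.6 − 57.6)/√(6.95²/12 + 2.42²/8) = 2.751
Welch–Satterthwaite df ≈ 14.61
p-value = P(T ≤ 2.751) ≈ 0.992
Since p ≈ 0.992 > α = 0.1, fail to reject H0; the data do not provide sufficient evidence against H0.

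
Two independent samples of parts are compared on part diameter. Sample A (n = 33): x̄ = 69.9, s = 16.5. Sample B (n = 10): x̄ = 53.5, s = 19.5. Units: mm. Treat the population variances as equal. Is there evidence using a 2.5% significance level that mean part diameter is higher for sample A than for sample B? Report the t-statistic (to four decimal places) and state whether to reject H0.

Let group 1 = sample A, group 2 = sample B. H0: μ_1 = μ_2; H1: μ_1 > μ_2 (two-sample pooled-variance t-test, right-tailed).
s_p² = [(33−1)·16.5² + (10−1)·19.5²]/(33+10−2) = 295.957
t = (69.9 − 53.5)/√[295.957·(1/33 + 1/10)] = 2.6409
df = n₁ + n₂ − 2 = 41
p-value = P(T ≥ 2.6409) ≈ 0.006
Since p ≈ 0.006 < α = 0.025, reject H0; the evidence is statistically significant.

t = 2.6409; reject H0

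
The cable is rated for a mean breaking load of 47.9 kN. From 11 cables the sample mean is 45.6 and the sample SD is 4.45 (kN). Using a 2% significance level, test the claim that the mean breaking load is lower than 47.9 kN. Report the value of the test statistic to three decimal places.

H0: μ = 47.9; H1: μ < 47.9 (one-sample t-test, left-tailed).
t = (x̄ − μ₀)/(s/√n) = (45.6 − 47.9)/(4.45/√11) = -1.714
df = n − 1 = 10
p-value = P(T ≤ -1.714) ≈ 0.059
Since p ≈ 0.059 > α = 0.02, fail to reject H0; the evidence is not statistically significant.

-1.714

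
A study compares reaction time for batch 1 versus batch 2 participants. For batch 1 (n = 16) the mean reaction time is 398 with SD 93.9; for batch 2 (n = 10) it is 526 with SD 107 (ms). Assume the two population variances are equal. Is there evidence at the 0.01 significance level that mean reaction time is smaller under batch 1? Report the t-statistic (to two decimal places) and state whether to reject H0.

Let group 1 = batch 1, group 2 = batch 2. H0: μ_1 = μ_2; H1: μ_1 < μ_2 (two-sample pooled-variance t-test, left-tailed).
s_p² = [(16−1)·93.9² + (10−1)·107²]/(16+10−2) = 9804.13
t = (398 − 526)/√[9804.13·(1/16 + 1/10)] = -3.21
df = n₁ + n₂ − 2 = 24
p-value = P(T ≤ -3.21) ≈ 0.002
Since p ≈ 0.002 < α = 0.01, reject H0; the data support H1.

t = -3.21; reject H0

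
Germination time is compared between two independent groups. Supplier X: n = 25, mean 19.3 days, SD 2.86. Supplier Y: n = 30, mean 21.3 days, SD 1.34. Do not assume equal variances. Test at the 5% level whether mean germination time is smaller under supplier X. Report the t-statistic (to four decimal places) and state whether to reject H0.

Let group 1 = supplier X, group 2 = supplier Y. H0: μ_1 = μ_2; H1: μ_1 < μ_2 (Welch's two-sample t-test, left-tailed).
t = (x̄_1 − x̄_2)/√(s_1²/n_1 + s_2²/n_2) = (19.3 − 21.3)/√(2.86²/25 + 1.34²/30) = -3.2148
Welch–Satterthwaite df ≈ 32.68
p-value = P(T ≤ -3.2148) ≈ 0.0015
Since p ≈ 0.0015 < α = 0.05, reject H0; the data support H1.

t = -3.2148; reject H0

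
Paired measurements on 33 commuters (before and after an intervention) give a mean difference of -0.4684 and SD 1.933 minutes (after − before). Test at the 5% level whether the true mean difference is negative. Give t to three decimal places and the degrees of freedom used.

t = -1.392, df = 32

H0: μ_d = 0; H1: μ_d < 0 (paired t-test on the differences, left-tailed).
t = d̄/(s_d/√n) = -0.4684/(1.933/√33) = -1.392
df = n − 1 = 32
p-value = P(T ≤ -1.392) ≈ 0.0868
Since p ≈ 0.0868 > α = 0.05, fail to reject H0; the data do not provide sufficient evidence against H0.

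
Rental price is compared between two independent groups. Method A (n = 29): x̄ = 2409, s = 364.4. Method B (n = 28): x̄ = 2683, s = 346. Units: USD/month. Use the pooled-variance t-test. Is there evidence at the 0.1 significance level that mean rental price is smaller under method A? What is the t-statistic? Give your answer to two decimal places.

Let group 1 = method A, group 2 = method B. H0: μ_1 = μ_2; H1: μ_1 < μ_2 (two-sample pooled-variance t-test, left-tailed).
s_p² = [(29−1)·364.4² + (28−1)·346²]/(29+28−2) = 126371
t = (2409 − 2683)/√[126371·(1/29 + 1/28)] = -2.91
df = n₁ + n₂ − 2 = 55
p-value = P(T ≤ -2.91) ≈ 0.003
Since p ≈ 0.003 < α = 0.1, reject H0; the evidence is statistically significant.

-2.91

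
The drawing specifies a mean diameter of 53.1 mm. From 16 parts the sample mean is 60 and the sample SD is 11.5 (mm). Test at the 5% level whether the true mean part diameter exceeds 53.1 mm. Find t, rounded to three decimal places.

H0: μ = 53.1; H1: μ > 53.1 (one-sample t-test, right-tailed).
t = (x̄ − μ₀)/(s/√n) = (60 − 53.1)/(11.5/√16) = 2.400
df = n − 1 = 15
p-value = P(T ≥ 2.400) ≈ 0.015
Since p ≈ 0.015 < α = 0.05, reject H0; the evidence is statistically significant.

2.400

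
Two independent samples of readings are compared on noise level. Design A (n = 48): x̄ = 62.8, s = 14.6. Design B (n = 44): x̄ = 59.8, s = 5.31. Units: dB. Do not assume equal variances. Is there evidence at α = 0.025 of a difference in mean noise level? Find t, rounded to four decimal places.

1.3308

Let group 1 = design A, group 2 = design B. H0: μ_1 = μ_2; H1: μ_1 ≠ μ_2 (Welch's two-sample t-test, two-sided).
t = (x̄_1 − x̄_2)/√(s_1²/n_1 + s_2²/n_2) = (62.8 − 59.8)/√(14.6²/48 + 5.31²/44) = 1.3308
Welch–Satterthwaite df ≈ 60.17
Two-sided p-value ≈ 0.188
Since p ≈ 0.188 > α = 0.025, fail to reject H0; the data do not provide sufficient evidence against H0.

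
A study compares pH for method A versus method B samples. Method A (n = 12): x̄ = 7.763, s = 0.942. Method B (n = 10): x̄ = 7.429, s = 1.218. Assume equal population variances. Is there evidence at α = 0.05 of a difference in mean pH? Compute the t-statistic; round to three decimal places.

0.726

Let group 1 = method A, group 2 = method B. H0: μ_1 = μ_2; H1: μ_1 ≠ μ_2 (two-sample pooled-variance t-test, two-sided).
s_p² = [(12−1)·0.942² + (10−1)·1.218²]/(12+10−2) = 1.15564
t = (7.763 − 7.429)/√[1.15564·(1/12 + 1/10)] = 0.726
df = n₁ + n₂ − 2 = 20
Two-sided p-value ≈ 0.476
Since p ≈ 0.476 > α = 0.05, fail to reject H0; the data do not provide sufficient evidence against H0.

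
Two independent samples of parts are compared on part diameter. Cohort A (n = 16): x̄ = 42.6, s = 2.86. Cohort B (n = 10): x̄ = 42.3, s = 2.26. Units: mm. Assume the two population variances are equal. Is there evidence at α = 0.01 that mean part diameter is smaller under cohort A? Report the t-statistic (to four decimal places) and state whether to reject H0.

t = 0.2807; fail to reject H0

Let group 1 = cohort A, group 2 = cohort B. H0: μ_1 = μ_2; H1: μ_1 < μ_2 (two-sample pooled-variance t-test, left-tailed).
s_p² = [(16−1)·2.86² + (10−1)·2.26²]/(16+10−2) = 7.0276
t = (42.6 − 42.3)/√[7.0276·(1/16 + 1/10)] = 0.2807
df = n₁ + n₂ − 2 = 24
p-value = P(T ≤ 0.2807) ≈ 0.6093
Since p ≈ 0.6093 > α = 0.01, fail to reject H0; the evidence is not statistically significant.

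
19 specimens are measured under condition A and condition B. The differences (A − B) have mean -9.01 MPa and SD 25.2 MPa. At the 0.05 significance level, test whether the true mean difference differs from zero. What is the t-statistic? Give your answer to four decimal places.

-1.5585

H0: μ_d = 0; H1: μ_d ≠ 0 (paired t-test on the differences, two-sided).
t = d̄/(s_d/√n) = -9.01/(25.2/√19) = -1.5585
df = n − 1 = 18
Two-sided p-value ≈ 0.137
Since p ≈ 0.137 > α = 0.05, fail to reject H0; the data do not provide sufficient evidence against H0.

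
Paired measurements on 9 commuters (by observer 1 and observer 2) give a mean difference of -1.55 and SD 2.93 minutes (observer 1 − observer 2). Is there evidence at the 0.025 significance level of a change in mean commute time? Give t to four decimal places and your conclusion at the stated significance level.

H0: μ_d = 0; H1: μ_d ≠ 0 (paired t-test on the differences, two-sided).
t = d̄/(s_d/√n) = -1.55/(2.93/√9) = -1.5870
df = n − 1 = 8
Two-sided p-value ≈ 0.1512
Since p ≈ 0.1512 > α = 0.025, fail to reject H0; the data do not provide sufficient evidence against H0.

t = -1.5870; fail to reject H0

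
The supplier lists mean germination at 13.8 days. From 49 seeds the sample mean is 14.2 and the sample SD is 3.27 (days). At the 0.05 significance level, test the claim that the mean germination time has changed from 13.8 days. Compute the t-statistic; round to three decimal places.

0.856

H0: μ = 13.8; H1: μ ≠ 13.8 (one-sample t-test, two-sided).
t = (x̄ − μ₀)/(s/√n) = (14.2 − 13.8)/(3.27/√49) = 0.856
df = n − 1 = 48
Two-sided p-value ≈ 0.3961
Since p ≈ 0.3961 > α = 0.05, fail to reject H0; the data do not provide sufficient evidence against H0.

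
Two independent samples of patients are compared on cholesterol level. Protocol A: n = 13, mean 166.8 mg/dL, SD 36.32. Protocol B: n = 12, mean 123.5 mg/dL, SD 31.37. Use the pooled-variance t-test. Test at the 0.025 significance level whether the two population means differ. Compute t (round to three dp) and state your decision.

Let group 1 = protocol A, group 2 = protocol B. H0: μ_1 = μ_2; H1: μ_1 ≠ μ_2 (two-sample pooled-variance t-test, two-sided).
s_p² = [(13−1)·36.32² + (12−1)·31.37²]/(13+12−2) = 1158.89
t = (166.8 − 123.5)/√[1158.89·(1/13 + 1/12)] = 3.177
df = n₁ + n₂ − 2 = 23
Two-sided p-value ≈ 0.004
Since p ≈ 0.004 < α = 0.025, reject H0; the evidence is statistically significant.

t = 3.177; reject H0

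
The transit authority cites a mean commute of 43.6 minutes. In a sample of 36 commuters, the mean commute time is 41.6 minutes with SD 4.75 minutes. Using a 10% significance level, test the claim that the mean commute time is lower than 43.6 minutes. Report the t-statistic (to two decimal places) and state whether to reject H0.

H0: μ = 43.6; H1: μ < 43.6 (one-sample t-test, left-tailed).
t = (x̄ − μ₀)/(s/√n) = (41.6 − 43.6)/(4.75/√36) = -2.53
df = n − 1 = 35
p-value = P(T ≤ -2.53) ≈ 0.0081
Since p ≈ 0.0081 < α = 0.1, reject H0; the evidence is statistically significant.

t = -2.53; reject H0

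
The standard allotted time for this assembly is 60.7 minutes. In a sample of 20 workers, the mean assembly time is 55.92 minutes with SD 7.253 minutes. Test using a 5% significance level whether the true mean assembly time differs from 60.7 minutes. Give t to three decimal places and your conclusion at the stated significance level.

H0: μ = 60.7; H1: μ ≠ 60.7 (one-sample t-test, two-sided).
t = (x̄ − μ₀)/(s/√n) = (55.92 − 60.7)/(7.253/√20) = -2.947
df = n − 1 = 19
Two-sided p-value ≈ 0.008
Since p ≈ 0.008 < α = 0.05, reject H0; the evidence is statistically significant.

t = -2.947; reject H0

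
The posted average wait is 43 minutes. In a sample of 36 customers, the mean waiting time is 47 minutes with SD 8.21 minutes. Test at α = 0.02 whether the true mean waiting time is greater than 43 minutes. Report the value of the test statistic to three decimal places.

2.923

H0: μ = 43; H1: μ > 43 (one-sample t-test, right-tailed).
t = (x̄ − μ₀)/(s/√n) = (47 − 43)/(8.21/√36) = 2.923
df = n − 1 = 35
p-value = P(T ≥ 2.923) ≈ 0.0030
Since p ≈ 0.0030 < α = 0.02, reject H0; the data support H1.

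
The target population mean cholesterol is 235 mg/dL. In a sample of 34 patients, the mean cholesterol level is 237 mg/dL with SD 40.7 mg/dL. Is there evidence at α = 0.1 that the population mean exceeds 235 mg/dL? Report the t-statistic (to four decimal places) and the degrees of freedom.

t = 0.2865, df = 33

H0: μ = 235; H1: μ > 235 (one-sample t-test, right-tailed).
t = (x̄ − μ₀)/(s/√n) = (237 − 235)/(40.7/√34) = 0.2865
df = n − 1 = 33
p-value = P(T ≥ 0.2865) ≈ 0.3881
Since p ≈ 0.3881 > α = 0.1, fail to reject H0; the data do not provide sufficient evidence against H0.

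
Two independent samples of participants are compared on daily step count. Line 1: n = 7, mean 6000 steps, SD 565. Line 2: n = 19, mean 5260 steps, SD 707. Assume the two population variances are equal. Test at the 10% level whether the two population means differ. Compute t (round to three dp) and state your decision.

Let group 1 = line 1, group 2 = line 2. H0: μ_1 = μ_2; H1: μ_1 ≠ μ_2 (two-sample pooled-variance t-test, two-sided).
s_p² = [(7−1)·565² + (19−1)·707²]/(7+19−2) = 454693
t = (6000 − 5260)/√[454693·(1/7 + 1/19)] = 2.482
df = n₁ + n₂ − 2 = 24
Two-sided p-value ≈ 0.020
Since p ≈ 0.020 < α = 0.1, reject H0; the data support H1.

t = 2.482; reject H0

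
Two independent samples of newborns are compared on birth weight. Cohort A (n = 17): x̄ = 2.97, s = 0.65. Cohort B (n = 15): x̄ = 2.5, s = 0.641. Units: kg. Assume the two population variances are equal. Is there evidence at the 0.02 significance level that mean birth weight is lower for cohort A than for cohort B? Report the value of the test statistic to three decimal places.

Let group 1 = cohort A, group 2 = cohort B. H0: μ_1 = μ_2; H1: μ_1 < μ_2 (two-sample pooled-variance t-test, left-tailed).
s_p² = [(17−1)·0.65² + (15−1)·0.641²]/(17+15−2) = 0.417078
t = (2.97 − 2.5)/√[0.417078·(1/17 + 1/15)] = 2.054
df = n₁ + n₂ − 2 = 30
p-value = P(T ≤ 2.054) ≈ 0.976
Since p ≈ 0.976 > α = 0.02, fail to reject H0; the data do not provide sufficient evidence against H0.

2.054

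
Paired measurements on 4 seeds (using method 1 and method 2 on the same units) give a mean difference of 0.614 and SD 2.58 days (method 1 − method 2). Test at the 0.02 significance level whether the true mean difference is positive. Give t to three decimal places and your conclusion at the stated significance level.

H0: μ_d = 0; H1: μ_d > 0 (paired t-test on the differences, right-tailed).
t = d̄/(s_d/√n) = 0.614/(2.58/√4) = 0.476
df = n − 1 = 3
p-value = P(T ≥ 0.476) ≈ 0.3333
Since p ≈ 0.3333 > α = 0.02, fail to reject H0; the data do not provide sufficient evidence against H0.

t = 0.476; fail to reject H0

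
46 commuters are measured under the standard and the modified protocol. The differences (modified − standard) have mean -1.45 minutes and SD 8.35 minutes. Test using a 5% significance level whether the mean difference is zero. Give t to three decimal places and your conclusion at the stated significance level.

t = -1.178; fail to reject H0

H0: μ_d = 0; H1: μ_d ≠ 0 (paired t-test on the differences, two-sided).
t = d̄/(s_d/√n) = -1.45/(8.35/√46) = -1.178
df = n − 1 = 45
Two-sided p-value ≈ 0.2451
Since p ≈ 0.2451 > α = 0.05, fail to reject H0; the data do not provide sufficient evidence against H0.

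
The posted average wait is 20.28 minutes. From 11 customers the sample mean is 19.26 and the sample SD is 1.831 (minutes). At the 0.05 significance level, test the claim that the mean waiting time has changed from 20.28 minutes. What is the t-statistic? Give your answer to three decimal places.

-1.848

H0: μ = 20.28; H1: μ ≠ 20.28 (one-sample t-test, two-sided).
t = (x̄ − μ₀)/(s/√n) = (19.26 − 20.28)/(1.831/√11) = -1.848
df = n − 1 = 10
Two-sided p-value ≈ 0.0944
Since p ≈ 0.0944 > α = 0.05, fail to reject H0; the data do not provide sufficient evidence against H0.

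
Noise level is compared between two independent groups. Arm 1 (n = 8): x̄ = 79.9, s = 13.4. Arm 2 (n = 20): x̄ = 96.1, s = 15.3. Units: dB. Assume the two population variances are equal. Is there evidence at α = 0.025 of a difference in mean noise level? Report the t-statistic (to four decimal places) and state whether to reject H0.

Let group 1 = arm 1, group 2 = arm 2. H0: μ_1 = μ_2; H1: μ_1 ≠ μ_2 (two-sample pooled-variance t-test, two-sided).
s_p² = [(8−1)·13.4² + (20−1)·15.3²]/(8+20−2) = 219.409
t = (79.9 − 96.1)/√[219.409·(1/8 + 1/20)] = -2.6144
df = n₁ + n₂ − 2 = 26
Two-sided p-value ≈ 0.015
Since p ≈ 0.015 < α = 0.025, reject H0; the data support H1.

t = -2.6144; reject H0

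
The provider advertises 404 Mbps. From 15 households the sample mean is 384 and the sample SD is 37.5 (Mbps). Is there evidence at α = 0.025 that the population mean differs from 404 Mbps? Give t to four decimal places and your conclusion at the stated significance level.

t = -2.0656; fail to reject H0

H0: μ = 404; H1: μ ≠ 404 (one-sample t-test, two-sided).
t = (x̄ − μ₀)/(s/√n) = (384 − 404)/(37.5/√15) = -2.0656
df = n − 1 = 14
Two-sided p-value ≈ 0.058
Since p ≈ 0.058 > α = 0.025, fail to reject H0; the data do not provide sufficient evidence against H0.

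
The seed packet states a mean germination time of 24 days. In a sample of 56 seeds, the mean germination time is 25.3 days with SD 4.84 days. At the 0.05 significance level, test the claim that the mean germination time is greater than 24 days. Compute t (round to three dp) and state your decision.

t = 2.010; reject H0

H0: μ = 24; H1: μ > 24 (one-sample t-test, right-tailed).
t = (x̄ − μ₀)/(s/√n) = (25.3 − 24)/(4.84/√56) = 2.010
df = n − 1 = 55
p-value = P(T ≥ 2.010) ≈ 0.0247
Since p ≈ 0.0247 < α = 0.05, reject H0; the evidence is statistically significant.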